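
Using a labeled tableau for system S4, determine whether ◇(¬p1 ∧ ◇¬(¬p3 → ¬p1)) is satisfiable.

Satisfiable

1. ◇(¬p1 ∧ ◇¬(¬p3 → ¬p1)), w0
2. ¬p1 ∧ ◇¬(¬p3 → ¬p1), w1
3. ¬p1, w1
4. ◇¬(¬p3 → ¬p1), w1
5. ¬(¬p3 → ¬p1), w2
6. ¬p3, w2
7. p1, w2
Accessibility: w0Rw0, w0Rw1, w0Rw2, w1Rw1, w1Rw2, w2Rw2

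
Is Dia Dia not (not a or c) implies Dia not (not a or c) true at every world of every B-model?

Tableau for the negation not (Dia Dia not (not a or c) implies Dia not (not a or c)):
1. not (Dia Dia not (not a or c) implies Dia not (not a or c)), 0
2. Dia Dia not (not a or c), 0   [neg-implies-rule on 1]
3. not Dia not (not a or c), 0   [neg-implies-rule on 1]
4. not a or c, 0   [neg-Dia-rule on 3 via 0R0]
5. c, 0   [or-rule on 4 (branches; this branch)]
6. Dia not (not a or c), 1   [Dia-rule on 2: fresh world 1, 0R1]
7. not a or c, 1   [neg-Dia-rule on 3 via 0R1]
8. c, 1   [or-rule on 7 (branches; this branch)]
9. not (not a or c), 2   [Dia-rule on 6: fresh world 2, 1R2]
10. a, 2   [neg-or-rule on 9]
11. not c, 2   [neg-or-rule on 9]
Accessibility: 0R0, 0R1, 1R0, 1R1, 1R2, 2R1, 2R2
The negation has an open branch (countermodel exists).

Not valid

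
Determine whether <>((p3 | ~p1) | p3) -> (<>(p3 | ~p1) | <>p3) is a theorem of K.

Tableau for the negation ~(<>((p3 | ~p1) | p3) -> (<>(p3 | ~p1) | <>p3)):
1. ~(<>((p3 | ~p1) | p3) -> (<>(p3 | ~p1) | <>p3)), w0
2. <>((p3 | ~p1) | p3), w0   [~->-rule on 1]
3. ~(<>(p3 | ~p1) | <>p3), w0   [~->-rule on 1]
4. ~<>(p3 | ~p1), w0   [~|-rule on 3]
5. ~<>p3, w0   [~|-rule on 3]
6. (p3 | ~p1) | p3, w1   [<>-rule on 2: fresh world w1, w0Rw1]
7. ~(p3 | ~p1), w1   [~<>-rule on 4 via w0Rw1]
8. ~p3, w1   [~|-rule on 7]
9. p1, w1   [~|-rule on 7]
10. p3 | ~p1, w1   [|-rule on 6 (branches; this branch)]
11. ~p1, w1   [|-rule on 10 (branches; this branch)]
Accessibility: w0Rw1
Branch closes: p1 and ~p1 both at w1.
All branches of the negation close; one closing branch shown above.

Valid in K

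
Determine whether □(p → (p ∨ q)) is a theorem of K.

Valid in K

Tableau for the negation ¬□(p → (p ∨ q)):
1. ¬□(p → (p ∨ q)), w0
2. ¬(p → (p ∨ q)), w1
3. p, w1
4. ¬(p ∨ q), w1
5. ¬p, w1
6. ¬q, w1
Accessibility: w0Rw1
Branch closes: p and ¬p both at w1.
Every branch of the negation's tableau closes; the branch above is one of them.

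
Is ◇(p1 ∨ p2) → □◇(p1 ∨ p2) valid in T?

No, not valid

Tableau for the negation ¬(◇(p1 ∨ p2) → □◇(p1 ∨ p2)):
1. ¬(◇(p1 ∨ p2) → □◇(p1 ∨ p2)), 0
2. ◇(p1 ∨ p2), 0   [¬→-rule on 1]
3. ¬□◇(p1 ∨ p2), 0   [¬→-rule on 1]
4. p1 ∨ p2, 1   [◇-rule on 2: fresh world 1, 0R1]
5. p2, 1   [∨-rule on 4 (branches; this branch)]
6. ¬◇(p1 ∨ p2), 2   [¬□-rule on 3: fresh world 2, 0R2]
7. ¬(p1 ∨ p2), 2   [¬◇-rule on 6 via 2R2]
8. ¬p1, 2   [¬∨-rule on 7]
9. ¬p2, 2   [¬∨-rule on 7]
Accessibility: 0R0, 0R1, 0R2, 1R1, 2R2
The negation has an open branch (countermodel exists).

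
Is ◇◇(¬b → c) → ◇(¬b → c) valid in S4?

Valid

Tableau for the negation ¬(◇◇(¬b → c) → ◇(¬b → c)):
1. ¬(◇◇(¬b → c) → ◇(¬b → c)), u
2. ◇◇(¬b → c), u   [¬→-rule on 1]
3. ¬◇(¬b → c), u   [¬→-rule on 1]
4. ¬(¬b → c), u   [¬◇-rule on 3 via uRu]
5. ¬b, u   [¬→-rule on 4]
6. ¬c, u   [¬→-rule on 4]
7. ◇(¬b → c), v   [◇-rule on 2: fresh world v, uRv]
8. ¬(¬b → c), v   [¬◇-rule on 3 via uRv]
9. ¬b, v   [¬→-rule on 8]
10. ¬c, v   [¬→-rule on 8]
11. ¬b → c, w   [◇-rule on 7: fresh world w, vRw]
12. ¬(¬b → c), w   [¬◇-rule on 3 via uRw]
13. ¬b, w   [¬→-rule on 12]
14. ¬c, w   [¬→-rule on 12]
15. c, w   [→-rule on 11 (branches; this branch)]
Accessibility: uRu, uRv, uRw, vRv, vRw, wRw
Branch closes: c and ¬c both at w.
Every branch of the negation's tableau closes; the branch above is one of them.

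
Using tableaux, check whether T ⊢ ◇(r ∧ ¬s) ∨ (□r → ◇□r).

Tableau for the negation ¬(◇(r ∧ ¬s) ∨ (□r → ◇□r)):
1. ¬(◇(r ∧ ¬s) ∨ (□r → ◇□r)), 0
2. ¬◇(r ∧ ¬s), 0   [¬∨-rule on 1]
3. ¬(□r → ◇□r), 0   [¬∨-rule on 1]
4. □r, 0   [¬→-rule on 3]
5. ¬◇□r, 0   [¬→-rule on 3]
6. ¬(r ∧ ¬s), 0   [¬◇-rule on 2 via 0R0]
7. r, 0   [□-rule on 4 via 0R0]
8. ¬□r, 0   [¬◇-rule on 5 via 0R0]
9. s, 0   [¬∧-rule on 6 (branches; this branch)]
10. ¬r, 1   [¬□-rule on 8: fresh world 1, 0R1]
11. ¬(r ∧ ¬s), 1   [¬◇-rule on 2 via 0R1]
12. r, 1   [□-rule on 4 via 0R1]
Accessibility: 0R0, 0R1, 1R1
Branch closes: r and ¬r both at 1.
Every branch of the negation's tableau closes; the branch above is one of them.

Valid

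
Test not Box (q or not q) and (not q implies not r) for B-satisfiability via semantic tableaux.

No, unsatisfiable

1. not Box (q or not q) and (not q implies not r), w0
2. not Box (q or not q), w0
3. not q implies not r, w0
4. not r, w0
5. not (q or not q), w1
6. not q, w1
7. q, w1
Accessibility: w0Rw0, w0Rw1, w1Rw0, w1Rw1
Branch closes: q and not q both at w1.
(One branch shown.) All branches close.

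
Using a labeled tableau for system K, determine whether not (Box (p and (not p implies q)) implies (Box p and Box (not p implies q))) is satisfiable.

1. not (Box (p and (not p implies q)) implies (Box p and Box (not p implies q))), u
2. Box (p and (not p implies q)), u
3. not (Box p and Box (not p implies q)), u
4. not Box (not p implies q), u
5. not (not p implies q), v
6. not p, v
7. not q, v
8. p and (not p implies q), v
9. p, v
10. not p implies q, v
Accessibility: uRv
Branch closes: p and not p both at v.
Every branch closes; the branch above is one of them.

No, unsatisfiable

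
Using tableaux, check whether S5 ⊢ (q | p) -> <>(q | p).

Tableau for the negation ~((q | p) -> <>(q | p)):
1. ~((q | p) -> <>(q | p)), u
2. q | p, u
3. ~<>(q | p), u
4. ~(q | p), u
5. ~q, u
6. ~p, u
7. p, u
Accessibility: uRu
Branch closes: p and ~p both at u.
All branches of the negation close; one closing branch shown above.

Valid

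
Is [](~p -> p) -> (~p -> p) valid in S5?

Tableau for the negation ~([](~p -> p) -> (~p -> p)):
1. ~([](~p -> p) -> (~p -> p)), 0
2. [](~p -> p), 0
3. ~(~p -> p), 0
4. ~p, 0
5. ~p -> p, 0
6. p, 0
Accessibility: 0R0
Branch closes: p and ~p both at 0.
All branches of the negation close; one closing branch shown above.

Valid in S5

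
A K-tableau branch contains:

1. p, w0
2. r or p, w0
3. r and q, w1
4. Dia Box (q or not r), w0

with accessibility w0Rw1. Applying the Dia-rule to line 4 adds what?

a fresh world w2 with w0Rw2, and Box (q or not r) at w2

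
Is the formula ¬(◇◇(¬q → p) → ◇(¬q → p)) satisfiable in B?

Yes, satisfiable

1. ¬(◇◇(¬q → p) → ◇(¬q → p)), u
2. ◇◇(¬q → p), u
3. ¬◇(¬q → p), u
4. ¬(¬q → p), u
5. ¬q, u
6. ¬p, u
7. ◇(¬q → p), v
8. ¬(¬q → p), v
9. ¬q, v
10. ¬p, v
11. ¬q → p, w
12. p, w
Accessibility: uRu, uRv, vRu, vRv, vRw, wRv, wRw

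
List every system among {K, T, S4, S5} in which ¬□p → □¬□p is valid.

S5

S4-tableau for the negation ¬(¬□p → □¬□p):
1. ¬(¬□p → □¬□p), w0
2. ¬□p, w0   [¬→-rule on 1]
3. ¬□¬□p, w0   [¬→-rule on 1]
4. ¬p, w1   [¬□-rule on 2: fresh world w1, w0Rw1]
5. □p, w2   [¬□-rule on 3: fresh world w2, w0Rw2]
6. p, w2   [□-rule on 5 via w2Rw2]
Accessibility: w0Rw0, w0Rw1, w0Rw2, w1Rw1, w2Rw2
Complete open branch: countermodel on an S4-frame, so not valid in S4, nor in K, T (the same frame is also a K-frame and a T-frame).
S5-tableau for the negation ¬(¬□p → □¬□p):
1. ¬(¬□p → □¬□p), w0
2. ¬□p, w0   [¬→-rule on 1]
3. ¬□¬□p, w0   [¬→-rule on 1]
4. ¬p, w1   [¬□-rule on 2: fresh world w1, w0Rw1]
5. □p, w2   [¬□-rule on 3: fresh world w2, w0Rw2]
6. p, w0   [□-rule on 5 via w2Rw0]
7. p, w1   [□-rule on 5 via w2Rw1]
Accessibility: w0Rw0, w0Rw1, w0Rw2, w1Rw0, w1Rw1, w1Rw2, w2Rw0, w2Rw1, w2Rw2
Branch closes: p and ¬p both at w1.
Every branch closes (one shown): valid in S5.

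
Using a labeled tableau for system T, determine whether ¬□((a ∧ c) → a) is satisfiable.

1. ¬□((a ∧ c) → a), 0
2. ¬((a ∧ c) → a), 1
3. a ∧ c, 1
4. ¬a, 1
5. a, 1
6. c, 1
Accessibility: 0R0, 0R1, 1R1
Branch closes: a and ¬a both at 1.
Every branch closes; the branch above is one of them.

No, unsatisfiable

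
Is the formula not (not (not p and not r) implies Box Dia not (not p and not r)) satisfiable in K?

Satisfiable (open branch found)

1. not (not (not p and not r) implies Box Dia not (not p and not r)), u
2. not (not p and not r), u   [neg-implies-rule on 1]
3. not Box Dia not (not p and not r), u   [neg-implies-rule on 1]
4. r, u   [neg-and-rule on 2 (branches; this branch)]
5. not Dia not (not p and not r), v   [neg-Box-rule on 3: fresh world v, uRv]
Accessibility: uRv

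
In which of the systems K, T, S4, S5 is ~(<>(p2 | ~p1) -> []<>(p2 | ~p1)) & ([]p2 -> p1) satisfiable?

S4-tableau for the formula:
1. ~(<>(p2 | ~p1) -> []<>(p2 | ~p1)) & ([]p2 -> p1), u
2. ~(<>(p2 | ~p1) -> []<>(p2 | ~p1)), u
3. []p2 -> p1, u
4. <>(p2 | ~p1), u
5. ~[]<>(p2 | ~p1), u
6. p1, u
7. p2 | ~p1, v
8. ~p1, v
9. ~<>(p2 | ~p1), w
10. ~(p2 | ~p1), w
11. ~p2, w
12. p1, w
Accessibility: uRu, uRv, uRw, vRv, wRw
Complete open branch: satisfiable in S4, hence also in K, T (this S4-model is also a K-model and a T-model).
S5-tableau for the formula:
1. ~(<>(p2 | ~p1) -> []<>(p2 | ~p1)) & ([]p2 -> p1), u
2. ~(<>(p2 | ~p1) -> []<>(p2 | ~p1)), u
3. []p2 -> p1, u
4. <>(p2 | ~p1), u
5. ~[]<>(p2 | ~p1), u
6. p1, u
7. p2 | ~p1, v
8. ~p1, v
9. ~<>(p2 | ~p1), w
10. ~(p2 | ~p1), u
11. ~p2, u
12. ~(p2 | ~p1), v
13. ~p2, v
14. p1, v
Accessibility: uRu, uRv, uRw, vRu, vRv, vRw, wRu, wRv, wRw
Branch closes: p1 and ~p1 both at v.
Every branch closes (one shown): unsatisfiable in S5.

K, T, S4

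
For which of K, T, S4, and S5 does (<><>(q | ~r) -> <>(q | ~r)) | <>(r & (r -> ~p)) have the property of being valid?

S4, S5

S4-tableau for the negation ~((<><>(q | ~r) -> <>(q | ~r)) | <>(r & (r -> ~p))):
1. ~((<><>(q | ~r) -> <>(q | ~r)) | <>(r & (r -> ~p))), w0
2. ~(<><>(q | ~r) -> <>(q | ~r)), w0
3. ~<>(r & (r -> ~p)), w0
4. <><>(q | ~r), w0
5. ~<>(q | ~r), w0
6. ~(r & (r -> ~p)), w0
7. ~(q | ~r), w0
8. ~q, w0
9. r, w0
10. ~(r -> ~p), w0
11. p, w0
12. <>(q | ~r), w1
13. ~(r & (r -> ~p)), w1
14. ~(q | ~r), w1
15. ~q, w1
16. r, w1
17. ~(r -> ~p), w1
18. p, w1
19. q | ~r, w2
20. ~(r & (r -> ~p)), w2
21. ~(q | ~r), w2
22. ~q, w2
23. r, w2
24. ~r, w2
Accessibility: w0Rw0, w0Rw1, w0Rw2, w1Rw1, w1Rw2, w2Rw2
Branch closes: r and ~r both at w2.
Every branch closes (one shown): valid in S4, hence also in S5 (every theorem of S4 is a theorem of S5).
T-tableau for the negation ~((<><>(q | ~r) -> <>(q | ~r)) | <>(r & (r -> ~p))):
1. ~((<><>(q | ~r) -> <>(q | ~r)) | <>(r & (r -> ~p))), w0
2. ~(<><>(q | ~r) -> <>(q | ~r)), w0
3. ~<>(r & (r -> ~p)), w0
4. <><>(q | ~r), w0
5. ~<>(q | ~r), w0
6. ~(r & (r -> ~p)), w0
7. ~(q | ~r), w0
8. ~q, w0
9. r, w0
10. ~(r -> ~p), w0
11. p, w0
12. <>(q | ~r), w1
13. ~(r & (r -> ~p)), w1
14. ~(q | ~r), w1
15. ~q, w1
16. r, w1
17. ~(r -> ~p), w1
18. p, w1
19. q | ~r, w2
20. ~r, w2
Accessibility: w0Rw0, w0Rw1, w1Rw1, w1Rw2, w2Rw2
Complete open branch: countermodel on a T-frame, so not valid in T, nor in K (the same frame is also a K-frame).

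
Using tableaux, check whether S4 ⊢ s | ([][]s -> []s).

Tableau for the negation ~(s | ([][]s -> []s)):
1. ~(s | ([][]s -> []s)), 0
2. ~s, 0   [~|-rule on 1]
3. ~([][]s -> []s), 0   [~|-rule on 1]
4. [][]s, 0   [~->-rule on 3]
5. ~[]s, 0   [~->-rule on 3]
6. []s, 0   [[]-rule on 4 via 0R0]
7. s, 0   [[]-rule on 6 via 0R0]
Accessibility: 0R0
Branch closes: s and ~s both at 0.
All branches of the negation close; one closing branch shown above.

Yes, valid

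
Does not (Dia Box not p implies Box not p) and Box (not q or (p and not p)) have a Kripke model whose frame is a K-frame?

1. not (Dia Box not p implies Box not p) and Box (not q or (p and not p)), w0
2. not (Dia Box not p implies Box not p), w0
3. Box (not q or (p and not p)), w0
4. Dia Box not p, w0
5. not Box not p, w0
6. Box not p, w1
7. not q or (p and not p), w1
8. not q, w1
9. p, w2
10. not q or (p and not p), w2
11. not q, w2
Accessibility: w0Rw1, w0Rw2

Satisfiable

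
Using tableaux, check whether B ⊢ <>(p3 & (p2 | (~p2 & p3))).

Tableau for the negation ~<>(p3 & (p2 | (~p2 & p3))):
1. ~<>(p3 & (p2 | (~p2 & p3))), w0
2. ~(p3 & (p2 | (~p2 & p3))), w0   [~<>-rule on 1 via w0Rw0]
3. ~(p2 | (~p2 & p3)), w0   [~&-rule on 2 (branches; this branch)]
4. ~p2, w0   [~|-rule on 3]
5. ~(~p2 & p3), w0   [~|-rule on 3]
6. ~p3, w0   [~&-rule on 5 (branches; this branch)]
Accessibility: w0Rw0
The negation has an open branch (countermodel exists).

Invalid (countermodel exists)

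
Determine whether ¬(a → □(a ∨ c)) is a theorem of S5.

Tableau for the negation a → □(a ∨ c):
1. a → □(a ∨ c), u
2. □(a ∨ c), u
3. a ∨ c, u
4. c, u
Accessibility: uRu
The negation has an open branch (countermodel exists).

Not valid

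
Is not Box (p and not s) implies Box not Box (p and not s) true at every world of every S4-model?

Tableau for the negation not (not Box (p and not s) implies Box not Box (p and not s)):
1. not (not Box (p and not s) implies Box not Box (p and not s)), 0
2. not Box (p and not s), 0
3. not Box not Box (p and not s), 0
4. not (p and not s), 1
5. s, 1
6. Box (p and not s), 2
7. p and not s, 2
8. p, 2
9. not s, 2
Accessibility: 0R0, 0R1, 0R2, 1R1, 2R2
The negation has an open branch (countermodel exists).

Not valid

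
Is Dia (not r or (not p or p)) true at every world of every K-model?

Tableau for the negation not Dia (not r or (not p or p)):
1. not Dia (not r or (not p or p)), 0
The negation has an open branch (countermodel exists).

Not valid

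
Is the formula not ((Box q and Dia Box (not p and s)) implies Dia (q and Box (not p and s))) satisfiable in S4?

No, unsatisfiable

1. not ((Box q and Dia Box (not p and s)) implies Dia (q and Box (not p and s))), u
2. Box q and Dia Box (not p and s), u
3. not Dia (q and Box (not p and s)), u
4. Box q, u
5. Dia Box (not p and s), u
6. not (q and Box (not p and s)), u
7. q, u
8. not Box (not p and s), u
9. Box (not p and s), v
10. not (q and Box (not p and s)), v
11. q, v
12. not p and s, v
13. not p, v
14. s, v
15. not Box (not p and s), v
16. not (not p and s), w
17. not (q and Box (not p and s)), w
18. q, w
19. not s, w
20. not Box (not p and s), w
21. not (not p and s), x
22. not (q and Box (not p and s)), x
23. q, x
24. not p and s, x
25. not p, x
26. s, x
27. not s, x
Accessibility: uRu, uRv, uRw, uRx, vRv, vRx, wRw, xRx
Branch closes: s and not s both at x.
(One branch shown.) All branches close.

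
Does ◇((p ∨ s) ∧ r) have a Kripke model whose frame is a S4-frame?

Yes, satisfiable

1. ◇((p ∨ s) ∧ r), w0
2. (p ∨ s) ∧ r, w1   [◇-rule on 1: fresh world w1, w0Rw1]
3. p ∨ s, w1   [∧-rule on 2]
4. r, w1   [∧-rule on 2]
5. s, w1   [∨-rule on 3 (branches; this branch)]
Accessibility: w0Rw0, w0Rw1, w1Rw1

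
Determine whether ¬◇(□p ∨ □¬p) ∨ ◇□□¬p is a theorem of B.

Tableau for the negation ¬(¬◇(□p ∨ □¬p) ∨ ◇□□¬p):
1. ¬(¬◇(□p ∨ □¬p) ∨ ◇□□¬p), u
2. ◇(□p ∨ □¬p), u   [¬∨-rule on 1]
3. ¬◇□□¬p, u   [¬∨-rule on 1]
4. ¬□□¬p, u   [¬◇-rule on 3 via uRu]
5. □p ∨ □¬p, v   [◇-rule on 2: fresh world v, uRv]
6. ¬□□¬p, v   [¬◇-rule on 3 via uRv]
7. □¬p, v   [∨-rule on 5 (branches; this branch)]
8. ¬p, u   [□-rule on 7 via vRu]
9. ¬p, v   [□-rule on 7 via vRv]
10. ¬□¬p, w   [¬□-rule on 4: fresh world w, uRw]
11. ¬□□¬p, w   [¬◇-rule on 3 via uRw]
12. ¬□¬p, x   [¬□-rule on 6: fresh world x, vRx]
13. ¬p, x   [□-rule on 7 via vRx]
14. p, y   [¬□-rule on 10: fresh world y, wRy]
15. ¬□¬p, z   [¬□-rule on 11: fresh world z, wRz]
16. p, w6   [¬□-rule on 12: fresh world w6, xRw6]
17. p, w7   [¬□-rule on 15: fresh world w7, zRw7]
Accessibility: uRu, uRv, uRw, vRu, vRv, vRx, wRu, wRw, wRy, wRz, xRv, xRx, xRw6, yRw, yRy, zRw, zRz, zRw7, w6Rx, w6Rw6, w7Rz, w7Rw7
The negation has an open branch (countermodel exists).

Not valid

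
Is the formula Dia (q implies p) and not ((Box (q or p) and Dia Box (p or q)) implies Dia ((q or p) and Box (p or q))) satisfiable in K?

Unsatisfiable

1. Dia (q implies p) and not ((Box (q or p) and Dia Box (p or q)) implies Dia ((q or p) and Box (p or q))), w0
2. Dia (q implies p), w0
3. not ((Box (q or p) and Dia Box (p or q)) implies Dia ((q or p) and Box (p or q))), w0
4. Box (q or p) and Dia Box (p or q), w0
5. not Dia ((q or p) and Box (p or q)), w0
6. Box (q or p), w0
7. Dia Box (p or q), w0
8. q implies p, w1
9. not ((q or p) and Box (p or q)), w1
10. q or p, w1
11. p, w1
12. not Box (p or q), w1
13. Box (p or q), w2
14. not ((q or p) and Box (p or q)), w2
15. q or p, w2
16. not Box (p or q), w2
17. p, w2
18. not (p or q), w3
19. not p, w3
20. not q, w3
21. not (p or q), w4
22. not p, w4
23. not q, w4
24. p or q, w4
25. q, w4
Accessibility: w0Rw1, w0Rw2, w1Rw3, w2Rw4
Branch closes: q and not q both at w4.
(One branch shown.) All branches close.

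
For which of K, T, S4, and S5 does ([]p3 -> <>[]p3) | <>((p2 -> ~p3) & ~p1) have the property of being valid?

T, S4, S5

K-tableau for the negation ~(([]p3 -> <>[]p3) | <>((p2 -> ~p3) & ~p1)):
1. ~(([]p3 -> <>[]p3) | <>((p2 -> ~p3) & ~p1)), w0
2. ~([]p3 -> <>[]p3), w0
3. ~<>((p2 -> ~p3) & ~p1), w0
4. []p3, w0
5. ~<>[]p3, w0
Complete open branch: countermodel on a K-frame, so not valid in K.
T-tableau for the negation ~(([]p3 -> <>[]p3) | <>((p2 -> ~p3) & ~p1)):
1. ~(([]p3 -> <>[]p3) | <>((p2 -> ~p3) & ~p1)), w0
2. ~([]p3 -> <>[]p3), w0
3. ~<>((p2 -> ~p3) & ~p1), w0
4. []p3, w0
5. ~<>[]p3, w0
6. ~((p2 -> ~p3) & ~p1), w0
7. p3, w0
8. ~[]p3, w0
9. ~(p2 -> ~p3), w0
10. p2, w0
11. ~p3, w1
12. ~((p2 -> ~p3) & ~p1), w1
13. p3, w1
Accessibility: w0Rw0, w0Rw1, w1Rw1
Branch closes: p3 and ~p3 both at w1.
Every branch closes (one shown): valid in T, hence also in S4, S5 (every theorem of T is a theorem of S4 and S5).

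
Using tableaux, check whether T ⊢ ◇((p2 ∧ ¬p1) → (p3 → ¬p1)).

Valid

Tableau for the negation ¬◇((p2 ∧ ¬p1) → (p3 → ¬p1)):
1. ¬◇((p2 ∧ ¬p1) → (p3 → ¬p1)), u
2. ¬((p2 ∧ ¬p1) → (p3 → ¬p1)), u
3. p2 ∧ ¬p1, u
4. ¬(p3 → ¬p1), u
5. p2, u
6. ¬p1, u
7. p3, u
8. p1, u
Accessibility: uRu
Branch closes: p1 and ¬p1 both at u.
Every branch of the negation's tableau closes; the branch above is one of them.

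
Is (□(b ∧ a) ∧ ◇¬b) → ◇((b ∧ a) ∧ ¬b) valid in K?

Tableau for the negation ¬((□(b ∧ a) ∧ ◇¬b) → ◇((b ∧ a) ∧ ¬b)):
1. ¬((□(b ∧ a) ∧ ◇¬b) → ◇((b ∧ a) ∧ ¬b)), 0
2. □(b ∧ a) ∧ ◇¬b, 0
3. ¬◇((b ∧ a) ∧ ¬b), 0
4. □(b ∧ a), 0
5. ◇¬b, 0
6. ¬b, 1
7. ¬((b ∧ a) ∧ ¬b), 1
8. b ∧ a, 1
9. b, 1
10. a, 1
Accessibility: 0R1
Branch closes: b and ¬b both at 1.
Every branch of the negation's tableau closes; the branch above is one of them.

Yes, valid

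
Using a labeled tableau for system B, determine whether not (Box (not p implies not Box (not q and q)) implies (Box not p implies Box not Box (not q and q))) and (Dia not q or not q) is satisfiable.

1. not (Box (not p implies not Box (not q and q)) implies (Box not p implies Box not Box (not q and q))) and (Dia not q or not q), u
2. not (Box (not p implies not Box (not q and q)) implies (Box not p implies Box not Box (not q and q))), u   [and-rule on 1]
3. Dia not q or not q, u   [and-rule on 1]
4. Box (not p implies not Box (not q and q)), u   [neg-implies-rule on 2]
5. not (Box not p implies Box not Box (not q and q)), u   [neg-implies-rule on 2]
6. Box not p, u   [neg-implies-rule on 5]
7. not Box not Box (not q and q), u   [neg-implies-rule on 5]
8. not p implies not Box (not q and q), u   [Box-rule on 4 via uRu]
9. not p, u   [Box-rule on 6 via uRu]
10. not q, u   [or-rule on 3 (branches; this branch)]
11. not Box (not q and q), u   [implies-rule on 8 (branches; this branch)]
12. Box (not q and q), v   [neg-Box-rule on 7: fresh world v, uRv]
13. not p implies not Box (not q and q), v   [Box-rule on 4 via uRv]
14. not p, v   [Box-rule on 6 via uRv]
15. not q and q, u   [Box-rule on 12 via vRu]
16. q, u   [and-rule on 15]
Accessibility: uRu, uRv, vRu, vRv
Branch closes: q and not q both at u.
All branches of the tableau close; one closing branch shown above.

Unsatisfiable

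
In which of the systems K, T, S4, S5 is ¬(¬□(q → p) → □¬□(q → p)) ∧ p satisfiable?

S4-tableau for the formula:
1. ¬(¬□(q → p) → □¬□(q → p)) ∧ p, u
2. ¬(¬□(q → p) → □¬□(q → p)), u   [∧-rule on 1]
3. p, u   [∧-rule on 1]
4. ¬□(q → p), u   [¬→-rule on 2]
5. ¬□¬□(q → p), u   [¬→-rule on 2]
6. ¬(q → p), v   [¬□-rule on 4: fresh world v, uRv]
7. q, v   [¬→-rule on 6]
8. ¬p, v   [¬→-rule on 6]
9. □(q → p), w   [¬□-rule on 5: fresh world w, uRw]
10. q → p, w   [□-rule on 9 via wRw]
11. p, w   [→-rule on 10 (branches; this branch)]
Accessibility: uRu, uRv, uRw, vRv, wRw
Complete open branch: satisfiable in S4, hence also in K, T (this S4-model is also a K-model and a T-model).
S5-tableau for the formula:
1. ¬(¬□(q → p) → □¬□(q → p)) ∧ p, u
2. ¬(¬□(q → p) → □¬□(q → p)), u   [∧-rule on 1]
3. p, u   [∧-rule on 1]
4. ¬□(q → p), u   [¬→-rule on 2]
5. ¬□¬□(q → p), u   [¬→-rule on 2]
6. ¬(q → p), v   [¬□-rule on 4: fresh world v, uRv]
7. q, v   [¬→-rule on 6]
8. ¬p, v   [¬→-rule on 6]
9. □(q → p), w   [¬□-rule on 5: fresh world w, uRw]
10. q → p, u   [□-rule on 9 via wRu]
11. q → p, v   [□-rule on 9 via wRv]
12. q → p, w   [□-rule on 9 via wRw]
13. p, v   [→-rule on 11 (branches; this branch)]
Accessibility: uRu, uRv, uRw, vRu, vRv, vRw, wRu, wRv, wRw
Branch closes: p and ¬p both at v.
Every branch closes (one shown): unsatisfiable in S5.

K, T, S4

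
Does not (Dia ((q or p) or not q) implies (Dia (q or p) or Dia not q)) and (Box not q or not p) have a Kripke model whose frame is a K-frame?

No, unsatisfiable

1. not (Dia ((q or p) or not q) implies (Dia (q or p) or Dia not q)) and (Box not q or not p), 0
2. not (Dia ((q or p) or not q) implies (Dia (q or p) or Dia not q)), 0
3. Box not q or not p, 0
4. Dia ((q or p) or not q), 0
5. not (Dia (q or p) or Dia not q), 0
6. not Dia (q or p), 0
7. not Dia not q, 0
8. not p, 0
9. (q or p) or not q, 1
10. not (q or p), 1
11. not q, 1
12. not p, 1
13. q, 1
Accessibility: 0R1
Branch closes: q and not q both at 1.
All branches of the tableau close; one closing branch shown above.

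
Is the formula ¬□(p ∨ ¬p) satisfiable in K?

1. ¬□(p ∨ ¬p), u
2. ¬(p ∨ ¬p), v   [¬□-rule on 1: fresh world v, uRv]
3. ¬p, v   [¬∨-rule on 2]
4. p, v   [¬∨-rule on 2]
Accessibility: uRv
Branch closes: p and ¬p both at v.
All branches of the tableau close; one closing branch shown above.

Unsatisfiable (every branch closes)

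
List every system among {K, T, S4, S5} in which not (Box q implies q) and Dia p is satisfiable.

K

T-tableau for the formula:
1. not (Box q implies q) and Dia p, w0
2. not (Box q implies q), w0
3. Dia p, w0
4. Box q, w0
5. not q, w0
6. q, w0
Accessibility: w0Rw0
Branch closes: q and not q both at w0.
Every branch closes (one shown): unsatisfiable in T, hence also in S4, S5 (every S4/S5-frame is a T-frame).
K-tableau for the formula:
1. not (Box q implies q) and Dia p, w0
2. not (Box q implies q), w0
3. Dia p, w0
4. Box q, w0
5. not q, w0
6. p, w1
7. q, w1
Accessibility: w0Rw1
Complete open branch: satisfiable in K.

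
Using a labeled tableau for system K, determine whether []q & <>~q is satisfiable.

Unsatisfiable (every branch closes)

1. []q & <>~q, u
2. []q, u
3. <>~q, u
4. ~q, v
5. q, v
Accessibility: uRv
Branch closes: q and ~q both at v.
(One branch shown.) All branches close.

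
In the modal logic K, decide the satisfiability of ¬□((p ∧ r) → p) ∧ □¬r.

1. ¬□((p ∧ r) → p) ∧ □¬r, u
2. ¬□((p ∧ r) → p), u   [∧-rule on 1]
3. □¬r, u   [∧-rule on 1]
4. ¬((p ∧ r) → p), v   [¬□-rule on 2: fresh world v, uRv]
5. p ∧ r, v   [¬→-rule on 4]
6. ¬p, v   [¬→-rule on 4]
7. p, v   [∧-rule on 5]
8. r, v   [∧-rule on 5]
Accessibility: uRv
Branch closes: p and ¬p both at v.
(One branch shown.) All branches close.

Unsatisfiable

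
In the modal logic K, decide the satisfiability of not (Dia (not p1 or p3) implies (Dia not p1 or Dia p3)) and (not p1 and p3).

Unsatisfiable

1. not (Dia (not p1 or p3) implies (Dia not p1 or Dia p3)) and (not p1 and p3), 0
2. not (Dia (not p1 or p3) implies (Dia not p1 or Dia p3)), 0
3. not p1 and p3, 0
4. Dia (not p1 or p3), 0
5. not (Dia not p1 or Dia p3), 0
6. not p1, 0
7. p3, 0
8. not Dia not p1, 0
9. not Dia p3, 0
10. not p1 or p3, 1
11. p1, 1
12. not p3, 1
13. p3, 1
Accessibility: 0R1
Branch closes: p3 and not p3 both at 1.
Every branch closes; the branch above is one of them.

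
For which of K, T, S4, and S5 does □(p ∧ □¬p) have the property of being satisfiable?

K

K-tableau for the formula:
1. □(p ∧ □¬p), 0
Complete open branch: satisfiable in K.
T-tableau for the formula:
1. □(p ∧ □¬p), 0
2. p ∧ □¬p, 0
3. p, 0
4. □¬p, 0
5. ¬p, 0
Accessibility: 0R0
Branch closes: p and ¬p both at 0.
Every branch closes (one shown): unsatisfiable in T, hence also in S4, S5 (every S4/S5-frame is a T-frame).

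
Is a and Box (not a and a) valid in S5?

Tableau for the negation not (a and Box (not a and a)):
1. not (a and Box (not a and a)), u
2. not Box (not a and a), u   [neg-and-rule on 1 (branches; this branch)]
3. not (not a and a), v   [neg-Box-rule on 2: fresh world v, uRv]
4. not a, v   [neg-and-rule on 3 (branches; this branch)]
Accessibility: uRu, uRv, vRu, vRv
The negation has an open branch (countermodel exists).

No, not valid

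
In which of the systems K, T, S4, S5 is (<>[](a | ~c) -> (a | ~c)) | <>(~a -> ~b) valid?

S5-tableau for the negation ~((<>[](a | ~c) -> (a | ~c)) | <>(~a -> ~b)):
1. ~((<>[](a | ~c) -> (a | ~c)) | <>(~a -> ~b)), w0
2. ~(<>[](a | ~c) -> (a | ~c)), w0   [~|-rule on 1]
3. ~<>(~a -> ~b), w0   [~|-rule on 1]
4. <>[](a | ~c), w0   [~->-rule on 2]
5. ~(a | ~c), w0   [~->-rule on 2]
6. ~a, w0   [~|-rule on 5]
7. c, w0   [~|-rule on 5]
8. ~(~a -> ~b), w0   [~<>-rule on 3 via w0Rw0]
9. b, w0   [~->-rule on 8]
10. [](a | ~c), w1   [<>-rule on 4: fresh world w1, w0Rw1]
11. ~(~a -> ~b), w1   [~<>-rule on 3 via w0Rw1]
12. ~a, w1   [~->-rule on 11]
13. b, w1   [~->-rule on 11]
14. a | ~c, w0   [[]-rule on 10 via w1Rw0]
15. a | ~c, w1   [[]-rule on 10 via w1Rw1]
16. ~c, w0   [|-rule on 14 (branches; this branch)]
Accessibility: w0Rw0, w0Rw1, w1Rw0, w1Rw1
Branch closes: c and ~c both at w0.
Every branch closes (one shown): valid in S5.
S4-tableau for the negation ~((<>[](a | ~c) -> (a | ~c)) | <>(~a -> ~b)):
1. ~((<>[](a | ~c) -> (a | ~c)) | <>(~a -> ~b)), w0
2. ~(<>[](a | ~c) -> (a | ~c)), w0   [~|-rule on 1]
3. ~<>(~a -> ~b), w0   [~|-rule on 1]
4. <>[](a | ~c), w0   [~->-rule on 2]
5. ~(a | ~c), w0   [~->-rule on 2]
6. ~a, w0   [~|-rule on 5]
7. c, w0   [~|-rule on 5]
8. ~(~a -> ~b), w0   [~<>-rule on 3 via w0Rw0]
9. b, w0   [~->-rule on 8]
10. [](a | ~c), w1   [<>-rule on 4: fresh world w1, w0Rw1]
11. ~(~a -> ~b), w1   [~<>-rule on 3 via w0Rw1]
12. ~a, w1   [~->-rule on 11]
13. b, w1   [~->-rule on 11]
14. a | ~c, w1   [[]-rule on 10 via w1Rw1]
15. ~c, w1   [|-rule on 14 (branches; this branch)]
Accessibility: w0Rw0, w0Rw1, w1Rw1
Complete open branch: countermodel on an S4-frame, so not valid in S4, nor in K, T (the same frame is also a K-frame and a T-frame).

S5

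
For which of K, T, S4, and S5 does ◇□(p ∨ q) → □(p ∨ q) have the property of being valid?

S5

S4-tableau for the negation ¬(◇□(p ∨ q) → □(p ∨ q)):
1. ¬(◇□(p ∨ q) → □(p ∨ q)), u
2. ◇□(p ∨ q), u
3. ¬□(p ∨ q), u
4. □(p ∨ q), v
5. p ∨ q, v
6. q, v
7. ¬(p ∨ q), w
8. ¬p, w
9. ¬q, w
Accessibility: uRu, uRv, uRw, vRv, wRw
Complete open branch: countermodel on an S4-frame, so not valid in S4, nor in K, T (the same frame is also a K-frame and a T-frame).
S5-tableau for the negation ¬(◇□(p ∨ q) → □(p ∨ q)):
1. ¬(◇□(p ∨ q) → □(p ∨ q)), u
2. ◇□(p ∨ q), u
3. ¬□(p ∨ q), u
4. □(p ∨ q), v
5. p ∨ q, u
6. p ∨ q, v
7. q, u
8. q, v
9. ¬(p ∨ q), w
10. ¬p, w
11. ¬q, w
12. p ∨ q, w
13. q, w
Accessibility: uRu, uRv, uRw, vRu, vRv, vRw, wRu, wRv, wRw
Branch closes: q and ¬q both at w.
Every branch closes (one shown): valid in S5.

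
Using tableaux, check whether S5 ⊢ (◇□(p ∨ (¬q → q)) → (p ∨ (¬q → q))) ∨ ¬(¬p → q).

Tableau for the negation ¬((◇□(p ∨ (¬q → q)) → (p ∨ (¬q → q))) ∨ ¬(¬p → q)):
1. ¬((◇□(p ∨ (¬q → q)) → (p ∨ (¬q → q))) ∨ ¬(¬p → q)), u
2. ¬(◇□(p ∨ (¬q → q)) → (p ∨ (¬q → q))), u
3. ¬p → q, u
4. ◇□(p ∨ (¬q → q)), u
5. ¬(p ∨ (¬q → q)), u
6. ¬p, u
7. ¬(¬q → q), u
8. ¬q, u
9. q, u
Accessibility: uRu
Branch closes: q and ¬q both at u.
All branches of the negation close; one closing branch shown above.

Valid in S5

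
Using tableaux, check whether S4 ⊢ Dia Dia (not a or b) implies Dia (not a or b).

Tableau for the negation not (Dia Dia (not a or b) implies Dia (not a or b)):
1. not (Dia Dia (not a or b) implies Dia (not a or b)), u
2. Dia Dia (not a or b), u
3. not Dia (not a or b), u
4. not (not a or b), u
5. a, u
6. not b, u
7. Dia (not a or b), v
8. not (not a or b), v
9. a, v
10. not b, v
11. not a or b, w
12. not (not a or b), w
13. a, w
14. not b, w
15. b, w
Accessibility: uRu, uRv, uRw, vRv, vRw, wRw
Branch closes: b and not b both at w.
Every branch of the negation's tableau closes; the branch above is one of them.

Yes, valid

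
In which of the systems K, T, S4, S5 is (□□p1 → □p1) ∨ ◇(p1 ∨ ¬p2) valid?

T, S4, S5

K-tableau for the negation ¬((□□p1 → □p1) ∨ ◇(p1 ∨ ¬p2)):
1. ¬((□□p1 → □p1) ∨ ◇(p1 ∨ ¬p2)), 0
2. ¬(□□p1 → □p1), 0
3. ¬◇(p1 ∨ ¬p2), 0
4. □□p1, 0
5. ¬□p1, 0
6. ¬p1, 1
7. ¬(p1 ∨ ¬p2), 1
8. p2, 1
9. □p1, 1
Accessibility: 0R1
Complete open branch: countermodel on a K-frame, so not valid in K.
T-tableau for the negation ¬((□□p1 → □p1) ∨ ◇(p1 ∨ ¬p2)):
1. ¬((□□p1 → □p1) ∨ ◇(p1 ∨ ¬p2)), 0
2. ¬(□□p1 → □p1), 0
3. ¬◇(p1 ∨ ¬p2), 0
4. □□p1, 0
5. ¬□p1, 0
6. ¬(p1 ∨ ¬p2), 0
7. ¬p1, 0
8. p2, 0
9. □p1, 0
10. p1, 0
Accessibility: 0R0
Branch closes: p1 and ¬p1 both at 0.
Every branch closes (one shown): valid in T, hence also in S4, S5 (every theorem of T is a theorem of S4 and S5).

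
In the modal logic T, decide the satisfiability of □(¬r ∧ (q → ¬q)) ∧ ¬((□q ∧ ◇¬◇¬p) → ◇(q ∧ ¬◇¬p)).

Unsatisfiable

1. □(¬r ∧ (q → ¬q)) ∧ ¬((□q ∧ ◇¬◇¬p) → ◇(q ∧ ¬◇¬p)), w0
2. □(¬r ∧ (q → ¬q)), w0
3. ¬((□q ∧ ◇¬◇¬p) → ◇(q ∧ ¬◇¬p)), w0
4. □q ∧ ◇¬◇¬p, w0
5. ¬◇(q ∧ ¬◇¬p), w0
6. □q, w0
7. ◇¬◇¬p, w0
8. ¬r ∧ (q → ¬q), w0
9. ¬r, w0
10. q → ¬q, w0
11. ¬(q ∧ ¬◇¬p), w0
12. q, w0
13. ¬q, w0
Accessibility: w0Rw0
Branch closes: q and ¬q both at w0.
All branches of the tableau close; one closing branch shown above.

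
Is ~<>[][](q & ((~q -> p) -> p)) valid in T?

Tableau for the negation <>[][](q & ((~q -> p) -> p)):
1. <>[][](q & ((~q -> p) -> p)), 0
2. [][](q & ((~q -> p) -> p)), 1   [<>-rule on 1: fresh world 1, 0R1]
3. [](q & ((~q -> p) -> p)), 1   [[]-rule on 2 via 1R1]
4. q & ((~q -> p) -> p), 1   [[]-rule on 3 via 1R1]
5. q, 1   [&-rule on 4]
6. (~q -> p) -> p, 1   [&-rule on 4]
7. p, 1   [->-rule on 6 (branches; this branch)]
Accessibility: 0R0, 0R1, 1R1
The negation has an open branch (countermodel exists).

Invalid (countermodel exists)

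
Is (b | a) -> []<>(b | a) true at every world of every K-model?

No, not valid

Tableau for the negation ~((b | a) -> []<>(b | a)):
1. ~((b | a) -> []<>(b | a)), 0
2. b | a, 0
3. ~[]<>(b | a), 0
4. a, 0
5. ~<>(b | a), 1
Accessibility: 0R1
The negation has an open branch (countermodel exists).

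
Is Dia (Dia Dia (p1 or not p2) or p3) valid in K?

Not valid

Tableau for the negation not Dia (Dia Dia (p1 or not p2) or p3):
1. not Dia (Dia Dia (p1 or not p2) or p3), u
The negation has an open branch (countermodel exists).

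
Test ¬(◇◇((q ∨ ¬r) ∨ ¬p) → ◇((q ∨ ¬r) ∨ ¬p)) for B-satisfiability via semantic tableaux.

Satisfiable

1. ¬(◇◇((q ∨ ¬r) ∨ ¬p) → ◇((q ∨ ¬r) ∨ ¬p)), u
2. ◇◇((q ∨ ¬r) ∨ ¬p), u   [¬→-rule on 1]
3. ¬◇((q ∨ ¬r) ∨ ¬p), u   [¬→-rule on 1]
4. ¬((q ∨ ¬r) ∨ ¬p), u   [¬◇-rule on 3 via uRu]
5. ¬(q ∨ ¬r), u   [¬∨-rule on 4]
6. p, u   [¬∨-rule on 4]
7. ¬q, u   [¬∨-rule on 5]
8. r, u   [¬∨-rule on 5]
9. ◇((q ∨ ¬r) ∨ ¬p), v   [◇-rule on 2: fresh world v, uRv]
10. ¬((q ∨ ¬r) ∨ ¬p), v   [¬◇-rule on 3 via uRv]
11. ¬(q ∨ ¬r), v   [¬∨-rule on 10]
12. p, v   [¬∨-rule on 10]
13. ¬q, v   [¬∨-rule on 11]
14. r, v   [¬∨-rule on 11]
15. (q ∨ ¬r) ∨ ¬p, w   [◇-rule on 9: fresh world w, vRw]
16. ¬p, w   [∨-rule on 15 (branches; this branch)]
Accessibility: uRu, uRv, vRu, vRv, vRw, wRv, wRw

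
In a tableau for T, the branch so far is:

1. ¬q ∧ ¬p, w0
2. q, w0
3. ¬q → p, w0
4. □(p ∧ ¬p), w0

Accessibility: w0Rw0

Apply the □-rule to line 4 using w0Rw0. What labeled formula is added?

p ∧ ¬p, w0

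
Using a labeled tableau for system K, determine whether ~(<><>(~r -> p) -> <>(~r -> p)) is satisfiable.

Satisfiable

1. ~(<><>(~r -> p) -> <>(~r -> p)), 0
2. <><>(~r -> p), 0
3. ~<>(~r -> p), 0
4. <>(~r -> p), 1
5. ~(~r -> p), 1
6. ~r, 1
7. ~p, 1
8. ~r -> p, 2
9. p, 2
Accessibility: 0R1, 1R2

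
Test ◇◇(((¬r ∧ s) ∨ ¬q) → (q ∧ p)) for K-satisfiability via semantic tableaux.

1. ◇◇(((¬r ∧ s) ∨ ¬q) → (q ∧ p)), w0
2. ◇(((¬r ∧ s) ∨ ¬q) → (q ∧ p)), w1
3. ((¬r ∧ s) ∨ ¬q) → (q ∧ p), w2
4. q ∧ p, w2
5. q, w2
6. p, w2
Accessibility: w0Rw1, w1Rw2

Yes, satisfiable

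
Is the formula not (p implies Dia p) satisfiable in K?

1. not (p implies Dia p), u
2. p, u
3. not Dia p, u

Yes, satisfiable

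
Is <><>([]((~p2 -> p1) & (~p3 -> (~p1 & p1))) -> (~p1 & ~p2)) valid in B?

Tableau for the negation ~<><>([]((~p2 -> p1) & (~p3 -> (~p1 & p1))) -> (~p1 & ~p2)):
1. ~<><>([]((~p2 -> p1) & (~p3 -> (~p1 & p1))) -> (~p1 & ~p2)), w0
2. ~<>([]((~p2 -> p1) & (~p3 -> (~p1 & p1))) -> (~p1 & ~p2)), w0
3. ~([]((~p2 -> p1) & (~p3 -> (~p1 & p1))) -> (~p1 & ~p2)), w0
4. []((~p2 -> p1) & (~p3 -> (~p1 & p1))), w0
5. ~(~p1 & ~p2), w0
6. (~p2 -> p1) & (~p3 -> (~p1 & p1)), w0
7. ~p2 -> p1, w0
8. ~p3 -> (~p1 & p1), w0
9. p2, w0
10. p1, w0
11. p3, w0
Accessibility: w0Rw0
The negation has an open branch (countermodel exists).

Not valid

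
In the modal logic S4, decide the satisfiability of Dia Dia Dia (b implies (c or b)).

1. Dia Dia Dia (b implies (c or b)), w0
2. Dia Dia (b implies (c or b)), w1
3. Dia (b implies (c or b)), w2
4. b implies (c or b), w3
5. c or b, w3
6. b, w3
Accessibility: w0Rw0, w0Rw1, w0Rw2, w0Rw3, w1Rw1, w1Rw2, w1Rw3, w2Rw2, w2Rw3, w3Rw3

Satisfiable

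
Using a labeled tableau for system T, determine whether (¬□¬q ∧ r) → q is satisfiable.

Yes, satisfiable

1. (¬□¬q ∧ r) → q, 0
2. q, 0   [→-rule on 1 (branches; this branch)]
Accessibility: 0R0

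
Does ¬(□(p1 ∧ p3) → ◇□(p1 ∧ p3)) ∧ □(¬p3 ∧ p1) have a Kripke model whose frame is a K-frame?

1. ¬(□(p1 ∧ p3) → ◇□(p1 ∧ p3)) ∧ □(¬p3 ∧ p1), 0
2. ¬(□(p1 ∧ p3) → ◇□(p1 ∧ p3)), 0   [∧-rule on 1]
3. □(¬p3 ∧ p1), 0   [∧-rule on 1]
4. □(p1 ∧ p3), 0   [¬→-rule on 2]
5. ¬◇□(p1 ∧ p3), 0   [¬→-rule on 2]

Satisfiable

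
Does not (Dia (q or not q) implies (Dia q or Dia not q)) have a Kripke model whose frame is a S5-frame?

Unsatisfiable

1. not (Dia (q or not q) implies (Dia q or Dia not q)), u
2. Dia (q or not q), u   [neg-implies-rule on 1]
3. not (Dia q or Dia not q), u   [neg-implies-rule on 1]
4. not Dia q, u   [neg-or-rule on 3]
5. not Dia not q, u   [neg-or-rule on 3]
6. not q, u   [neg-Dia-rule on 4 via uRu]
7. q, u   [neg-Dia-rule on 5 via uRu]
Accessibility: uRu
Branch closes: q and not q both at u.
All branches of the tableau close; one closing branch shown above.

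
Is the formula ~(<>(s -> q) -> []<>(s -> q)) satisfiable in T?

1. ~(<>(s -> q) -> []<>(s -> q)), 0
2. <>(s -> q), 0   [~->-rule on 1]
3. ~[]<>(s -> q), 0   [~->-rule on 1]
4. s -> q, 1   [<>-rule on 2: fresh world 1, 0R1]
5. q, 1   [->-rule on 4 (branches; this branch)]
6. ~<>(s -> q), 2   [~[]-rule on 3: fresh world 2, 0R2]
7. ~(s -> q), 2   [~<>-rule on 6 via 2R2]
8. s, 2   [~->-rule on 7]
9. ~q, 2   [~->-rule on 7]
Accessibility: 0R0, 0R1, 0R2, 1R1, 2R2

Yes, satisfiable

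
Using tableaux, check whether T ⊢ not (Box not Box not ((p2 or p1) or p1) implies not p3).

No, not valid

Tableau for the negation Box not Box not ((p2 or p1) or p1) implies not p3:
1. Box not Box not ((p2 or p1) or p1) implies not p3, 0
2. not p3, 0   [implies-rule on 1 (branches; this branch)]
Accessibility: 0R0
The negation has an open branch (countermodel exists).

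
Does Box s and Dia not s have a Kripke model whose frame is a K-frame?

Unsatisfiable (every branch closes)

1. Box s and Dia not s, w0
2. Box s, w0
3. Dia not s, w0
4. not s, w1
5. s, w1
Accessibility: w0Rw1
Branch closes: s and not s both at w1.
Every branch closes; the branch above is one of them.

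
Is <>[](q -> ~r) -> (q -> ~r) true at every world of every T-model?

No, not valid

Tableau for the negation ~(<>[](q -> ~r) -> (q -> ~r)):
1. ~(<>[](q -> ~r) -> (q -> ~r)), 0
2. <>[](q -> ~r), 0   [~->-rule on 1]
3. ~(q -> ~r), 0   [~->-rule on 1]
4. q, 0   [~->-rule on 3]
5. r, 0   [~->-rule on 3]
6. [](q -> ~r), 1   [<>-rule on 2: fresh world 1, 0R1]
7. q -> ~r, 1   [[]-rule on 6 via 1R1]
8. ~r, 1   [->-rule on 7 (branches; this branch)]
Accessibility: 0R0, 0R1, 1R1
The negation has an open branch (countermodel exists).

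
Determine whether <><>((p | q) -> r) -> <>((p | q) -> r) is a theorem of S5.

Valid in S5

Tableau for the negation ~(<><>((p | q) -> r) -> <>((p | q) -> r)):
1. ~(<><>((p | q) -> r) -> <>((p | q) -> r)), 0
2. <><>((p | q) -> r), 0   [~->-rule on 1]
3. ~<>((p | q) -> r), 0   [~->-rule on 1]
4. ~((p | q) -> r), 0   [~<>-rule on 3 via 0R0]
5. p | q, 0   [~->-rule on 4]
6. ~r, 0   [~->-rule on 4]
7. q, 0   [|-rule on 5 (branches; this branch)]
8. <>((p | q) -> r), 1   [<>-rule on 2: fresh world 1, 0R1]
9. ~((p | q) -> r), 1   [~<>-rule on 3 via 0R1]
10. p | q, 1   [~->-rule on 9]
11. ~r, 1   [~->-rule on 9]
12. q, 1   [|-rule on 10 (branches; this branch)]
13. (p | q) -> r, 2   [<>-rule on 8: fresh world 2, 1R2]
14. ~((p | q) -> r), 2   [~<>-rule on 3 via 0R2]
15. p | q, 2   [~->-rule on 14]
16. ~r, 2   [~->-rule on 14]
17. ~(p | q), 2   [->-rule on 13 (branches; this branch)]
18. ~p, 2   [~|-rule on 17]
19. ~q, 2   [~|-rule on 17]
20. q, 2   [|-rule on 15 (branches; this branch)]
Accessibility: 0R0, 0R1, 0R2, 1R0, 1R1, 1R2, 2R0, 2R1, 2R2
Branch closes: q and ~q both at 2.
Every branch of the negation's tableau closes; the branch above is one of them.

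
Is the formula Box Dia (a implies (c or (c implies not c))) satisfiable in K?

1. Box Dia (a implies (c or (c implies not c))), 0

Satisfiable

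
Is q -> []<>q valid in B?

Tableau for the negation ~(q -> []<>q):
1. ~(q -> []<>q), w0
2. q, w0
3. ~[]<>q, w0
4. ~<>q, w1
5. ~q, w0
Accessibility: w0Rw0, w0Rw1, w1Rw0, w1Rw1
Branch closes: q and ~q both at w0.
Every branch of the negation's tableau closes; the branch above is one of them.

Valid in B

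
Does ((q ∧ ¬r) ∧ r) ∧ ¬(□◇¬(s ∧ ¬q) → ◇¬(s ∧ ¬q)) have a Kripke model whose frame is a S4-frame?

No, unsatisfiable

1. ((q ∧ ¬r) ∧ r) ∧ ¬(□◇¬(s ∧ ¬q) → ◇¬(s ∧ ¬q)), 0
2. (q ∧ ¬r) ∧ r, 0
3. ¬(□◇¬(s ∧ ¬q) → ◇¬(s ∧ ¬q)), 0
4. q ∧ ¬r, 0
5. r, 0
6. □◇¬(s ∧ ¬q), 0
7. ¬◇¬(s ∧ ¬q), 0
8. q, 0
9. ¬r, 0
Accessibility: 0R0
Branch closes: r and ¬r both at 0.
All branches of the tableau close; one closing branch shown above.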